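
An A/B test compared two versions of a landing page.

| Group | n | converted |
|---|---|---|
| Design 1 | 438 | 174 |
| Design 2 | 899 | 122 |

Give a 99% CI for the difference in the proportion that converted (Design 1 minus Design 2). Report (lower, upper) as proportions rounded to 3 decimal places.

First, p̂₁ = 174/438 = 0.3973; p̂₂ = 122/899 = 0.1357.
The two standard errors are √(0.3973×0.6027/438) = 0.02338 and √(0.1357×0.8643/899) = 0.01142.
Because the samples are independent, SE_diff = √(0.02338² + 0.01142²) = 0.02602.
Using z* = 2.576 for 99%, ME = 2.576 × 0.02602 = 0.06703.
p̂₁ − p̂₂ = 0.2616; interval 0.2616 ± 0.06703 gives (0.195, 0.329).

(0.195, 0.329)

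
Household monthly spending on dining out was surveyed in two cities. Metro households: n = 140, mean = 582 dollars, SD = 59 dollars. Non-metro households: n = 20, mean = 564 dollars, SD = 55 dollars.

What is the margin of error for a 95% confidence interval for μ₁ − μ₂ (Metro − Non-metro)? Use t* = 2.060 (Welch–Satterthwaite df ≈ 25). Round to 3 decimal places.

27.338

SE₁ = s₁/√n₁ = 59/√140 = 4.9864; SE₂ = 55/√20 = 12.2984.
Independent samples, unequal variances: SE_diff = √(SE₁² + SE₂²) = √(24.86418496 + 151.25064256) = 13.2708.
t* = 2.060, so margin of error = 2.060 × 13.2708 = 27.3378.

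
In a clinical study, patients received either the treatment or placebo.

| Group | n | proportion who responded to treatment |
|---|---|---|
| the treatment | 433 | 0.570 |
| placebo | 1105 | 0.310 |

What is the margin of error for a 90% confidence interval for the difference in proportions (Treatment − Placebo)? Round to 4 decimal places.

0.0453

Each SE is √(p̂(1−p̂)/n): √(0.5700·0.4300/433) = 0.02379 and √(0.3100·0.6900/1105) = 0.01391.
SE(p̂₁ − p̂₂) = √(SE₁² + SE₂²) = √(0.0005659641 + 0.0001934881) = 0.02756, since the two samples are independent.
At 90% confidence z* = 1.645; margin = 1.645 × 0.02756 = 0.04534.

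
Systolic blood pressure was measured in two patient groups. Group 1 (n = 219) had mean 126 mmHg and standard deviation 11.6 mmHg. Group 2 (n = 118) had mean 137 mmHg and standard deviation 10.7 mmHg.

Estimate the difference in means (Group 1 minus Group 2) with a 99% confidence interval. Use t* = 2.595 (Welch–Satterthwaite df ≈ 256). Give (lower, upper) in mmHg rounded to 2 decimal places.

(-14.27, -7.73)

SE₁ = s₁/√n₁ = 11.6/√219 = 0.7839; SE₂ = 10.7/√118 = 0.9850.
Independent samples, unequal variances: SE_diff = √(SE₁² + SE₂²) = √(0.61449921 + 0.970225) = 1.2589.
t* = 2.595, so margin of error = 2.595 × 1.2589 = 3.2668.
Difference in means = 126 − 137 = -11.0000.
-11.0000 ± 3.2668 → (-14.27, -7.73).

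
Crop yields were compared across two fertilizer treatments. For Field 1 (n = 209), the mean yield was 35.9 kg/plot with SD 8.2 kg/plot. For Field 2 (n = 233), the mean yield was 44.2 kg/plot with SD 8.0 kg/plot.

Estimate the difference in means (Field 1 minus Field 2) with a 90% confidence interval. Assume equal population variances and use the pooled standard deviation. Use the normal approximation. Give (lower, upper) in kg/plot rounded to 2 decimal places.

(-9.57, -7.03)

s_p = √[((n₁−1)s₁² + (n₂−1)s₂²)/(n₁+n₂−2)] = √[(208·8.2² + 232·8.0²)/440] = 8.0952.
SE = 8.0952·√(1/209 + 1/233) = 0.7712.
With z* = 1.645, margin = 1.645 × 0.7712 = 1.2686.
x̄₁ − x̄₂ = 35.9 − 44.2 = -8.3000; interval -8.3000 ± 1.2686 = (-9.57, -7.03).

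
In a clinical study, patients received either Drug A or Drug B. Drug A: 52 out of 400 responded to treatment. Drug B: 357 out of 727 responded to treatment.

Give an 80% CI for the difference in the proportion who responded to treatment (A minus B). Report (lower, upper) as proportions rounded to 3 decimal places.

First, p̂₁ = 52/400 = 0.1300; p̂₂ = 357/727 = 0.4911.
The two standard errors are √(0.1300×0.8700/400) = 0.01682 and √(0.4911×0.5089/727) = 0.01854.
Because the samples are independent, SE_diff = √(0.01682² + 0.01854²) = 0.02503.
Using z* = 1.282 for 80%, ME = 1.282 × 0.02503 = 0.03209.
p̂₁ − p̂₂ = -0.3611; interval -0.3611 ± 0.03209 gives (-0.393, -0.329).

(-0.393, -0.329)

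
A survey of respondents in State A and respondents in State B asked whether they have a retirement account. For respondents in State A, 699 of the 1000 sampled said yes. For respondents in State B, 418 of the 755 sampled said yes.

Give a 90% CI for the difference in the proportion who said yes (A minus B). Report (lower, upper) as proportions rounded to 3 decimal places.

(0.107, 0.184)

First, p̂₁ = 699/1000 = 0.6990; p̂₂ = 418/755 = 0.5536.
The two standard errors are √(0.6990×0.3010/1000) = 0.01451 and √(0.5536×0.4464/755) = 0.01809.
Because the samples are independent, SE_diff = √(0.01451² + 0.01809²) = 0.02319.
Using z* = 1.645 for 90%, ME = 1.645 × 0.02319 = 0.03815.
p̂₁ − p̂₂ = 0.1454; interval 0.1454 ± 0.03815 gives (0.107, 0.184).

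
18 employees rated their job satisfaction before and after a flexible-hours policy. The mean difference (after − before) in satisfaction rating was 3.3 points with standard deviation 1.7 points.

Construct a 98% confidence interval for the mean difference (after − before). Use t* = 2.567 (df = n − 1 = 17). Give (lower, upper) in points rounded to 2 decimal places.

(2.27, 4.33)

This is a matched-pairs design, so SE = s_d/√n = 1.7/√18 = 0.4007.
Margin = 2.567 × 0.4007 = 1.0286; the interval is 3.3 ± 1.0286 = (2.27, 4.33).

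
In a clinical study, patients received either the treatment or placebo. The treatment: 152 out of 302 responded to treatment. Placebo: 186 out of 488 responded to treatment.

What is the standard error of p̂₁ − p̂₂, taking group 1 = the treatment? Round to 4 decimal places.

0.0362

First, p̂₁ = 152/302 = 0.5033; p̂₂ = 186/488 = 0.3811.
The two standard errors are √(0.5033×0.4967/302) = 0.02877 and √(0.3811×0.6189/488) = 0.02198.
Because the samples are independent, SE_diff = √(0.02877² + 0.02198²) = 0.03621.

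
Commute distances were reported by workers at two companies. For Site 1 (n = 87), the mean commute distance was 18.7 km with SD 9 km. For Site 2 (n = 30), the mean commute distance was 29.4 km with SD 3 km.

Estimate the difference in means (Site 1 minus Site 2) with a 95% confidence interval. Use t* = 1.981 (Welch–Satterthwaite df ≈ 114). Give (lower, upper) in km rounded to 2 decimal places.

Standard errors of each mean: 9/√87 = 0.9649 and 3/√30 = 0.5477.
SE(x̄₁ − x̄₂) = √(0.9649² + 0.5477²) = 1.1095 for independent samples with unequal variances.
With t* = 1.981, the margin is 1.981 × 1.1095 = 2.1979.
x̄₁ − x̄₂ = 18.7 − 29.4 = -10.7000; the interval is -10.7000 ± 2.1979 = (-12.90, -8.50).

(-12.90, -8.50)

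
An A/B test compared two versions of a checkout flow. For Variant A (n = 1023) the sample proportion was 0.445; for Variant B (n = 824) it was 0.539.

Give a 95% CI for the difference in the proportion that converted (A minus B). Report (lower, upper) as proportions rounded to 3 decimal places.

The two standard errors are √(0.4450×0.5550/1023) = 0.01554 and √(0.5390×0.4610/824) = 0.01737.
Because the samples are independent, SE_diff = √(0.01554² + 0.01737²) = 0.02331.
Using z* = 1.960 for 95%, ME = 1.960 × 0.02331 = 0.04569.
p̂₁ − p̂₂ = -0.0940; interval -0.0940 ± 0.04569 gives (-0.140, -0.048).

(-0.140, -0.048)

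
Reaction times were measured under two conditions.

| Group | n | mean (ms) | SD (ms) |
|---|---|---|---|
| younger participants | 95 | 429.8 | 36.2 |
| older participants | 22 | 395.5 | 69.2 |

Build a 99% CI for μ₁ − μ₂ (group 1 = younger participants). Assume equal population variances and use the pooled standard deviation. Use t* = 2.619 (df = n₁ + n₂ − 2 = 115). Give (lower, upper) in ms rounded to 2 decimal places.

(6.97, 61.63)

Pooled variance s_p² = [94·36.2² + 21·69.2²] / (95+22−2) = 1945.5896, so s_p = 44.1088.
SE_diff = s_p·√(1/n₁ + 1/n₂) = 44.1088·√(1/95 + 1/22) = 10.4363.
t* = 2.619; margin = 2.619 × 10.4363 = 27.3327.
Difference = 429.8 − 395.5 = 34.3000.
34.3000 ± 27.3327 → (6.97, 61.63).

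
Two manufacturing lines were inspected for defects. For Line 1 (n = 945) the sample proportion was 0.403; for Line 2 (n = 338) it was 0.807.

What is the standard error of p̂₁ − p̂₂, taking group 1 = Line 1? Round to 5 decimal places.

SE₁ = √(p̂₁(1−p̂₁)/n₁) = √(0.4030·0.5970/945) = 0.01596; SE₂ = √(0.8070·0.1930/338) = 0.02147.
Independent samples: SE of the difference = √(SE₁² + SE₂²) = √(0.0002547216 + 0.0004609609) = 0.02675.

0.02675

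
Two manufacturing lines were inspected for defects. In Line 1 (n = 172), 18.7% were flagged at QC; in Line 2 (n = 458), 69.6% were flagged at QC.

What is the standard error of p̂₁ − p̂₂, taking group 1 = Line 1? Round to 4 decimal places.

0.0367

SE₁ = √(p̂₁(1−p̂₁)/n₁) = √(0.1870·0.8130/172) = 0.02973; SE₂ = √(0.6960·0.3040/458) = 0.02149.
Independent samples: SE of the difference = √(SE₁² + SE₂²) = √(0.0008838729 + 0.0004618201) = 0.03668.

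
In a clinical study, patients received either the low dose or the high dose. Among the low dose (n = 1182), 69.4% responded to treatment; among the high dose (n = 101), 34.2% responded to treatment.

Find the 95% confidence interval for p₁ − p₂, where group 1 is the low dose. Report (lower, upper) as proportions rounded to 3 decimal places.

SE₁ = √(p̂₁(1−p̂₁)/n₁) = √(0.6940·0.3060/1182) = 0.01340; SE₂ = √(0.3420·0.6580/101) = 0.04720.
Independent samples: SE of the difference = √(SE₁² + SE₂²) = √(0.00017956 + 0.00222784) = 0.04907.
z* for 95% confidence is 1.960, so the margin of error is 1.960 × 0.04907 = 0.09618.
Point estimate p̂₁ − p̂₂ = 0.6940 − 0.3420 = 0.3520.
0.3520 ± 0.09618 → (0.256, 0.448).

(0.256, 0.448)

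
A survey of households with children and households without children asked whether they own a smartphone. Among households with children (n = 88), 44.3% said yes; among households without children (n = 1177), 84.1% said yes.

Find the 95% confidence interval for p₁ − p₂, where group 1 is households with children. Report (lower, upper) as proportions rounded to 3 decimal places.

The two standard errors are √(0.4430×0.5570/88) = 0.05295 and √(0.8410×0.1590/1177) = 0.01066.
Because the samples are independent, SE_diff = √(0.05295² + 0.01066²) = 0.05401.
Using z* = 1.960 for 95%, ME = 1.960 × 0.05401 = 0.10586.
p̂₁ − p̂₂ = -0.3980; interval -0.3980 ± 0.10586 gives (-0.504, -0.292).

(-0.504, -0.292)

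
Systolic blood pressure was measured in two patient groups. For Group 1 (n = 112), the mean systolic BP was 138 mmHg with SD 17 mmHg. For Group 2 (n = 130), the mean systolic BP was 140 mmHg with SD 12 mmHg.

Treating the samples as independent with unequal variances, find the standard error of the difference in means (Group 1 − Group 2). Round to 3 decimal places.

SE₁ = s₁/√n₁ = 17/√112 = 1.6063; SE₂ = 12/√130 = 1.0525.
Independent samples, unequal variances: SE_diff = √(SE₁² + SE₂²) = √(2.58019969 + 1.10775625) = 1.9204.

1.920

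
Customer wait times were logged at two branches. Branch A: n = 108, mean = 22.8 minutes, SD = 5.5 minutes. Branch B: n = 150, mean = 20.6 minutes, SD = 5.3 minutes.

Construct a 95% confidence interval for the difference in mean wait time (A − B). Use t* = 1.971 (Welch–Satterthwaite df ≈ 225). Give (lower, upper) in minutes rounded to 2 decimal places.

Standard errors of each mean: 5.5/√108 = 0.5292 and 5.3/√150 = 0.4327.
SE(x̄₁ − x̄₂) = √(0.5292² + 0.4327²) = 0.6836 for independent samples with unequal variances.
With t* = 1.971, the margin is 1.971 × 0.6836 = 1.3474.
x̄₁ − x̄₂ = 22.8 − 20.6 = 2.2000; the interval is 2.2000 ± 1.3474 = (0.85, 3.55).

(0.85, 3.55)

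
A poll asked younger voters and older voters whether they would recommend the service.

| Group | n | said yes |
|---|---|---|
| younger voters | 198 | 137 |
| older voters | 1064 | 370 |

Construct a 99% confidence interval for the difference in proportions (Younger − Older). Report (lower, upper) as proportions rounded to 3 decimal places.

p̂₁ = 137/198 = 0.6919 and p̂₂ = 370/1064 = 0.3477.
SE₁ = √(p̂₁(1−p̂₁)/n₁) = √(0.6919·0.3081/198) = 0.03281; SE₂ = √(0.3477·0.6523/1064) = 0.01460.
Independent samples: SE of the difference = √(SE₁² + SE₂²) = √(0.0010764961 + 0.00021316) = 0.03591.
z* for 99% confidence is 2.576, so the margin of error is 2.576 × 0.03591 = 0.09250.
Point estimate p̂₁ − p̂₂ = 0.6919 − 0.3477 = 0.3442.
0.3442 ± 0.09250 → (0.252, 0.437).

(0.252, 0.437)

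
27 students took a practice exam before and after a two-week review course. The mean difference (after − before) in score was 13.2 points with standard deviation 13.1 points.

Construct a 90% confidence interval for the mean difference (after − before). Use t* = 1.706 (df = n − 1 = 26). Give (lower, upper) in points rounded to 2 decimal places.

This is a matched-pairs design, so SE = s_d/√n = 13.1/√27 = 2.5211.
Margin = 1.706 × 2.5211 = 4.3010; the interval is 13.2 ± 4.3010 = (8.90, 17.50).

(8.90, 17.50)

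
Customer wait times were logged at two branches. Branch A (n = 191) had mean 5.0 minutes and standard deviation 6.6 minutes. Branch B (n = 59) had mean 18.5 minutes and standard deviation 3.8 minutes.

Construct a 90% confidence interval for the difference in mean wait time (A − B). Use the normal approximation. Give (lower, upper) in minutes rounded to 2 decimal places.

(-14.63, -12.37)

Per-group SEs: s₁/√n₁ = 6.6/√191 = 0.4776, s₂/√n₂ = 3.8/√59 = 0.4947.
Unpooled SE of the difference: √(0.22810176 + 0.24472809) = 0.6876.
Margin of error = z* · SE = 1.645 × 0.6876 = 1.1311.
x̄₁ − x̄₂ = 5.0 − 18.5 = -13.5000.
CI: -13.5000 ± 1.1311 = (-14.63, -12.37).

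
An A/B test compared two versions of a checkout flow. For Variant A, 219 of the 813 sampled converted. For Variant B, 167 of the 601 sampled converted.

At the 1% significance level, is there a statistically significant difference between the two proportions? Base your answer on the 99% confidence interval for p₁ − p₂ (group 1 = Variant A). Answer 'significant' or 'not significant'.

not significant

p̂₁ = 219/813 = 0.2694 and p̂₂ = 167/601 = 0.2779.
SE₁ = √(p̂₁(1−p̂₁)/n₁) = √(0.2694·0.7306/813) = 0.01556; SE₂ = √(0.2779·0.7221/601) = 0.01827.
Independent samples: SE of the difference = √(SE₁² + SE₂²) = √(0.0002421136 + 0.0003337929) = 0.02400.
z* for 99% confidence is 2.576, so the margin of error is 2.576 × 0.02400 = 0.06182.
Point estimate p̂₁ − p̂₂ = 0.2694 − 0.2779 = -0.0085.
-0.0085 ± 0.06182 → (-0.07032, 0.05332).
The interval (-0.07032, 0.05332) contains 0, so the difference is not significant.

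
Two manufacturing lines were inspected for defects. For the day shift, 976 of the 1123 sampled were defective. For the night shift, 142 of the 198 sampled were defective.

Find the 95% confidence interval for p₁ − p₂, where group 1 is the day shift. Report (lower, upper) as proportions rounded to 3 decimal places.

(0.086, 0.218)

Sample proportions: 976/1123 = 0.8691, 142/198 = 0.7172.
Each SE is √(p̂(1−p̂)/n): √(0.8691·0.1309/1123) = 0.01007 and √(0.7172·0.2828/198) = 0.03201.
SE(p̂₁ − p̂₂) = √(SE₁² + SE₂²) = √(0.0001014049 + 0.0010246401) = 0.03356, since the two samples are independent.
At 95% confidence z* = 1.960; margin = 1.960 × 0.03356 = 0.06578.
The difference is 0.8691 − 0.7172 = 0.1519, so the interval is 0.1519 ± 0.06578 = (0.086, 0.218).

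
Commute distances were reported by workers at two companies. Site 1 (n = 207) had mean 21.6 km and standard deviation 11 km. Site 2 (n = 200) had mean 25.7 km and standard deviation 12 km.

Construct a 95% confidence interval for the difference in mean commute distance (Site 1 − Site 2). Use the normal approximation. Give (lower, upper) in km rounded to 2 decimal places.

Per-group SEs: s₁/√n₁ = 11/√207 = 0.7646, s₂/√n₂ = 12/√200 = 0.8485.
Unpooled SE of the difference: √(0.58461316 + 0.71995225) = 1.1422.
Margin of error = z* · SE = 1.960 × 1.1422 = 2.2387.
x̄₁ − x̄₂ = 21.6 − 25.7 = -4.1000.
CI: -4.1000 ± 2.2387 = (-6.34, -1.86).

(-6.34, -1.86)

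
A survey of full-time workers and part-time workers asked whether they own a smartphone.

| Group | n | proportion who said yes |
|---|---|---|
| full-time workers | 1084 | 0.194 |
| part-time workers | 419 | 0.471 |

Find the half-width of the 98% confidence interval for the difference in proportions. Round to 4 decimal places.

The two standard errors are √(0.1940×0.8060/1084) = 0.01201 and √(0.4710×0.5290/419) = 0.02439.
Because the samples are independent, SE_diff = √(0.01201² + 0.02439²) = 0.02719.
Using z* = 2.326 for 98%, ME = 2.326 × 0.02719 = 0.06324.

0.0632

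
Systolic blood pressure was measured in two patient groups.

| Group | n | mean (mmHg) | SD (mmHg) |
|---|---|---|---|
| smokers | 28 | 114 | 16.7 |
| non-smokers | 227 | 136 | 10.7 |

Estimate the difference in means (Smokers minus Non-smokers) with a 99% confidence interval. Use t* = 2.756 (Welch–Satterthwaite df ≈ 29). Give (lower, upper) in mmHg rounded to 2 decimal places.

Standard errors of each mean: 16.7/√28 = 3.1560 and 10.7/√227 = 0.7102.
SE(x̄₁ − x̄₂) = √(3.1560² + 0.7102²) = 3.2349 for independent samples with unequal variances.
With t* = 2.756, the margin is 2.756 × 3.2349 = 8.9154.
x̄₁ − x̄₂ = 114 − 136 = -22.0000; the interval is -22.0000 ± 8.9154 = (-30.92, -13.08).

(-30.92, -13.08)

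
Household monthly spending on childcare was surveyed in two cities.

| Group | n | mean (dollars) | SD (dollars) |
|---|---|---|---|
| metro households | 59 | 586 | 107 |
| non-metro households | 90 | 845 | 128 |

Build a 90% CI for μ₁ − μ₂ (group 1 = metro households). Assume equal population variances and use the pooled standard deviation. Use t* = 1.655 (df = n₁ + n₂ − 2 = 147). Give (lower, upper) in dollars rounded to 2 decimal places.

(-292.31, -225.69)

Pooled variance s_p² = [58·107² + 89·128²] / (59+90−2) = 14436.8571, so s_p = 120.1535.
SE_diff = s_p·√(1/n₁ + 1/n₂) = 120.1535·√(1/59 + 1/90) = 20.1272.
t* = 1.655; margin = 1.655 × 20.1272 = 33.3105.
Difference = 586 − 845 = -259.0000.
-259.0000 ± 33.3105 → (-292.31, -225.69).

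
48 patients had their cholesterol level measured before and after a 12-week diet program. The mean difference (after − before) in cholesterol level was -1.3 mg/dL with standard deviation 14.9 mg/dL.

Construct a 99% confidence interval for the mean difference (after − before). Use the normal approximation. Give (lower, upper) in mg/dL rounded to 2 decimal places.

Paired design: SE = s_d/√n = 14.9/√48 = 2.1506.
z* = 2.576; margin of error = 2.576 × 2.1506 = 5.5399.
-1.3 ± 5.5399 → (-6.84, 4.24).

(-6.84, 4.24)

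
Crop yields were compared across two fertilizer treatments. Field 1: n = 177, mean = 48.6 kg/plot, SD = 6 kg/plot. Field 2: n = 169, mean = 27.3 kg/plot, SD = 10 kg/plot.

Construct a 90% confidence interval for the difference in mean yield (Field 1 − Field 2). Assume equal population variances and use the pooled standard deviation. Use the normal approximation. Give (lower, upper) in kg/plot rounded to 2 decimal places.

(19.85, 22.75)

s_p = √[((n₁−1)s₁² + (n₂−1)s₂²)/(n₁+n₂−2)] = √[(176·6² + 168·10²)/344] = 8.2010.
SE = 8.2010·√(1/177 + 1/169) = 0.8820.
With z* = 1.645, margin = 1.645 × 0.8820 = 1.4509.
x̄₁ − x̄₂ = 48.6 − 27.3 = 21.3000; interval 21.3000 ± 1.4509 = (19.85, 22.75).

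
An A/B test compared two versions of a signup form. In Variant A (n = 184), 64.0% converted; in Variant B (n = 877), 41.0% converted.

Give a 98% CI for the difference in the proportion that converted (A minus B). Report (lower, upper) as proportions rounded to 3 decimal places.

(0.139, 0.321)

SE₁ = √(p̂₁(1−p̂₁)/n₁) = √(0.6400·0.3600/184) = 0.03539; SE₂ = √(0.4100·0.5900/877) = 0.01661.
Independent samples: SE of the difference = √(SE₁² + SE₂²) = √(0.0012524521 + 0.0002758921) = 0.03909.
z* for 98% confidence is 2.326, so the margin of error is 2.326 × 0.03909 = 0.09092.
Point estimate p̂₁ − p̂₂ = 0.6400 − 0.4100 = 0.2300.
0.2300 ± 0.09092 → (0.139, 0.321).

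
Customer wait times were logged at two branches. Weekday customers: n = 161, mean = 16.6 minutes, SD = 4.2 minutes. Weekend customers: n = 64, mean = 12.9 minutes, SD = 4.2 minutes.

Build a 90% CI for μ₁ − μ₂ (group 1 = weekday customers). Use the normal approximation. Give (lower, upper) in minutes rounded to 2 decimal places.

(2.68, 4.72)

Standard errors of each mean: 4.2/√161 = 0.3310 and 4.2/√64 = 0.5250.
SE(x̄₁ − x̄₂) = √(0.3310² + 0.5250²) = 0.6206 for independent samples with unequal variances.
With z* = 1.645, the margin is 1.645 × 0.6206 = 1.0209.
x̄₁ − x̄₂ = 16.6 − 12.9 = 3.7000; the interval is 3.7000 ± 1.0209 = (2.68, 4.72).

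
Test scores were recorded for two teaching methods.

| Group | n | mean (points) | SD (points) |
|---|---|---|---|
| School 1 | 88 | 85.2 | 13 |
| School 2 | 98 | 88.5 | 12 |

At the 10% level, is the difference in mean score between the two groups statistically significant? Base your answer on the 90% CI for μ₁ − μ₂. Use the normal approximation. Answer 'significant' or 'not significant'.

significant

Per-group SEs: s₁/√n₁ = 13/√88 = 1.3858, s₂/√n₂ = 12/√98 = 1.2122.
Unpooled SE of the difference: √(1.92044164 + 1.46942884) = 1.8412.
Margin of error = z* · SE = 1.645 × 1.8412 = 3.0288.
x̄₁ − x̄₂ = 85.2 − 88.5 = -3.3000.
CI: -3.3000 ± 3.0288 = (-6.3288, -0.2712).
The interval (-6.3288, -0.2712) does not contain 0, so the difference is significant.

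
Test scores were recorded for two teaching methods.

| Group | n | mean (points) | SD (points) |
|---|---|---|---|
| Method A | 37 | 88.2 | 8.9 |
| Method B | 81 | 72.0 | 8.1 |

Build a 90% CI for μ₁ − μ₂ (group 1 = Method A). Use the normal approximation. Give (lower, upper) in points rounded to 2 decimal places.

(13.37, 19.03)

SE₁ = s₁/√n₁ = 8.9/√37 = 1.4632; SE₂ = 8.1/√81 = 0.9000.
Independent samples, unequal variances: SE_diff = √(SE₁² + SE₂²) = √(2.14095424 + 0.81) = 1.7178.
z* = 1.645, so margin of error = 1.645 × 1.7178 = 2.8258.
Difference in means = 88.2 − 72.0 = 16.2000.
16.2000 ± 2.8258 → (13.37, 19.03).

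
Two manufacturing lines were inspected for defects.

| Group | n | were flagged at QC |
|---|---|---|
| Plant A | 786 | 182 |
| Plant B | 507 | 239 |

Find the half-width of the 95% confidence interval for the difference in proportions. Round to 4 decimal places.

0.0525

p̂₁ = 182/786 = 0.2316 and p̂₂ = 239/507 = 0.4714.
SE₁ = √(p̂₁(1−p̂₁)/n₁) = √(0.2316·0.7684/786) = 0.01505; SE₂ = √(0.4714·0.5286/507) = 0.02217.
Independent samples: SE of the difference = √(SE₁² + SE₂²) = √(0.0002265025 + 0.0004915089) = 0.02680.
z* for 95% confidence is 1.960, so the margin of error is 1.960 × 0.02680 = 0.05253.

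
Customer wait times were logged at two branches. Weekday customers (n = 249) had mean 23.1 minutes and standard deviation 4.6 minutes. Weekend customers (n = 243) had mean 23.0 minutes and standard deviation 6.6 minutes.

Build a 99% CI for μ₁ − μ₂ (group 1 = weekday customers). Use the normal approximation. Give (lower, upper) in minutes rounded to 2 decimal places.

(-1.22, 1.42)

Standard errors of each mean: 4.6/√249 = 0.2915 and 6.6/√243 = 0.4234.
SE(x̄₁ − x̄₂) = √(0.2915² + 0.4234²) = 0.5140 for independent samples with unequal variances.
With z* = 2.576, the margin is 2.576 × 0.5140 = 1.3241.
x̄₁ − x̄₂ = 23.1 − 23.0 = 0.1000; the interval is 0.1000 ± 1.3241 = (-1.22, 1.42).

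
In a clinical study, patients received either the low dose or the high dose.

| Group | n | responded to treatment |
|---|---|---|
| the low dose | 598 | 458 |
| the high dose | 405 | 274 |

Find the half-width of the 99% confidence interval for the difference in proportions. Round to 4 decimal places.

First, p̂₁ = 458/598 = 0.7659; p̂₂ = 274/405 = 0.6765.
The two standard errors are √(0.7659×0.2341/598) = 0.01732 and √(0.6765×0.3235/405) = 0.02325.
Because the samples are independent, SE_diff = √(0.01732² + 0.02325²) = 0.02899.
Using z* = 2.576 for 99%, ME = 2.576 × 0.02899 = 0.07468.

0.0747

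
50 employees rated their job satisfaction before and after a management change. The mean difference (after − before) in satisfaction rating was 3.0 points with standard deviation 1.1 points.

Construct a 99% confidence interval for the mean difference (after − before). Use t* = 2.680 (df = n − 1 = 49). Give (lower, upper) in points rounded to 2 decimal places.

Paired design: SE = s_d/√n = 1.1/√50 = 0.1556.
t* = 2.680; margin of error = 2.680 × 0.1556 = 0.4170.
3.0 ± 0.4170 → (2.58, 3.42).

(2.58, 3.42)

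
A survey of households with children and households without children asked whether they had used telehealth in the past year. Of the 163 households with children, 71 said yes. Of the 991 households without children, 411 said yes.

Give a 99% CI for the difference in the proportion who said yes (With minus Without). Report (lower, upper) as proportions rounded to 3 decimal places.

(-0.087, 0.129)

Sample proportions: 71/163 = 0.4356, 411/991 = 0.4147.
Each SE is √(p̂(1−p̂)/n): √(0.4356·0.5644/163) = 0.03884 and √(0.4147·0.5853/991) = 0.01565.
SE(p̂₁ − p̂₂) = √(SE₁² + SE₂²) = √(0.0015085456 + 0.0002449225) = 0.04187, since the two samples are independent.
At 99% confidence z* = 2.576; margin = 2.576 × 0.04187 = 0.10786.
The difference is 0.4356 − 0.4147 = 0.0209, so the interval is 0.0209 ± 0.10786 = (-0.087, 0.129).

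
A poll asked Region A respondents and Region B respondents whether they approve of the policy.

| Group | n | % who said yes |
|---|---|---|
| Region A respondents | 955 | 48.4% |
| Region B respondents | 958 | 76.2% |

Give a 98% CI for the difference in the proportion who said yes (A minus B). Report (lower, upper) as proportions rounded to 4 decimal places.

(-0.3274, -0.2286)

Each SE is √(p̂(1−p̂)/n): √(0.4840·0.5160/955) = 0.01617 and √(0.7620·0.2380/958) = 0.01376.
SE(p̂₁ − p̂₂) = √(SE₁² + SE₂²) = √(0.0002614689 + 0.0001893376) = 0.02123, since the two samples are independent.
At 98% confidence z* = 2.326; margin = 2.326 × 0.02123 = 0.04938.
The difference is 0.4840 − 0.7620 = -0.2780, so the interval is -0.2780 ± 0.04938 = (-0.3274, -0.2286).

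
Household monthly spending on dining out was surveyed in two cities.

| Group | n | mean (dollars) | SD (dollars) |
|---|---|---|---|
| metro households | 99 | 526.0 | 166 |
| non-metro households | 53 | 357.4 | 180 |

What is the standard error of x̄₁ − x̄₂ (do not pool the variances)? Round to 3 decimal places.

SE₁ = s₁/√n₁ = 166/√99 = 16.6836; SE₂ = 180/√53 = 24.7249.
Independent samples, unequal variances: SE_diff = √(SE₁² + SE₂²) = √(278.34250896 + 611.32068001) = 29.8272.

29.827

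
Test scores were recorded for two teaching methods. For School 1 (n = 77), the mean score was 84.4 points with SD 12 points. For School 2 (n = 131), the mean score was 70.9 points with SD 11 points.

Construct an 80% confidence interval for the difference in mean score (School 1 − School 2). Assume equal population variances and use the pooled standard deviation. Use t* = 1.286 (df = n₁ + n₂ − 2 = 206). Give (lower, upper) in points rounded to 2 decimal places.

Pooled variance s_p² = [76·12² + 130·11²] / (77+131−2) = 129.4854, so s_p = 11.3792.
SE_diff = s_p·√(1/n₁ + 1/n₂) = 11.3792·√(1/77 + 1/131) = 1.6340.
t* = 1.286; margin = 1.286 × 1.6340 = 2.1013.
Difference = 84.4 − 70.9 = 13.5000.
13.5000 ± 2.1013 → (11.40, 15.60).

(11.40, 15.60)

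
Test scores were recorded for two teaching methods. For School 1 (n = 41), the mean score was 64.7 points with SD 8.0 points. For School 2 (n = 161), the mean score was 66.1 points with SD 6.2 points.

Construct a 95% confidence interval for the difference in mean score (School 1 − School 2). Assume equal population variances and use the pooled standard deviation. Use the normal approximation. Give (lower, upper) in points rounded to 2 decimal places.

(-3.66, 0.86)

Pooled variance s_p² = [40·8.0² + 160·6.2²] / (41+161−2) = 43.5520, so s_p = 6.5994.
SE_diff = s_p·√(1/n₁ + 1/n₂) = 6.5994·√(1/41 + 1/161) = 1.1545.
z* = 1.960; margin = 1.960 × 1.1545 = 2.2628.
Difference = 64.7 − 66.1 = -1.4000.
-1.4000 ± 2.2628 → (-3.66, 0.86).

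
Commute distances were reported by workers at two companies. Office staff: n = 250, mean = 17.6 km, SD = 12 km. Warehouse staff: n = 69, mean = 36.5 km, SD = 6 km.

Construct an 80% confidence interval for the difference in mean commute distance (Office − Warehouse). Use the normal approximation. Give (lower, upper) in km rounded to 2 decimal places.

(-20.24, -17.56)

Standard errors of each mean: 12/√250 = 0.7589 and 6/√69 = 0.7223.
SE(x̄₁ − x̄₂) = √(0.7589² + 0.7223²) = 1.0477 for independent samples with unequal variances.
With z* = 1.282, the margin is 1.282 × 1.0477 = 1.3432.
x̄₁ − x̄₂ = 17.6 − 36.5 = -18.9000; the interval is -18.9000 ± 1.3432 = (-20.24, -17.56).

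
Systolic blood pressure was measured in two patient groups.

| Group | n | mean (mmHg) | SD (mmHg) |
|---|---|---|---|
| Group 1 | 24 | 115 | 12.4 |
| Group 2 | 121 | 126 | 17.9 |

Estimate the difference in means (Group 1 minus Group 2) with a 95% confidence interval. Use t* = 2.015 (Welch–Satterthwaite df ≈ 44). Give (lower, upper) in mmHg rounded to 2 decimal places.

(-17.06, -4.94)

Standard errors of each mean: 12.4/√24 = 2.5311 and 17.9/√121 = 1.6273.
SE(x̄₁ − x̄₂) = √(2.5311² + 1.6273²) = 3.0091 for independent samples with unequal variances.
With t* = 2.015, the margin is 2.015 × 3.0091 = 6.0633.
x̄₁ − x̄₂ = 115 − 126 = -11.0000; the interval is -11.0000 ± 6.0633 = (-17.06, -4.94).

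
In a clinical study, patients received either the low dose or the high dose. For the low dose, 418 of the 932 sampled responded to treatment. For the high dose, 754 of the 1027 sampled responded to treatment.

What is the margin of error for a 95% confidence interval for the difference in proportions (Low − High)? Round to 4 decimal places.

Sample proportions: 418/932 = 0.4485, 754/1027 = 0.7342.
Each SE is √(p̂(1−p̂)/n): √(0.4485·0.5515/932) = 0.01629 and √(0.7342·0.2658/1027) = 0.01378.
SE(p̂₁ − p̂₂) = √(SE₁² + SE₂²) = √(0.0002653641 + 0.0001898884) = 0.02134, since the two samples are independent.
At 95% confidence z* = 1.960; margin = 1.960 × 0.02134 = 0.04183.

0.0418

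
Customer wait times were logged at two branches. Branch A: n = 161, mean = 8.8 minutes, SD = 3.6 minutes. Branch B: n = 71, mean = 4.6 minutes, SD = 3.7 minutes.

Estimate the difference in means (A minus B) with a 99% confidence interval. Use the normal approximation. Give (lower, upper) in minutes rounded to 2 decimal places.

Per-group SEs: s₁/√n₁ = 3.6/√161 = 0.2837, s₂/√n₂ = 3.7/√71 = 0.4391.
Unpooled SE of the difference: √(0.08048569 + 0.19280881) = 0.5228.
Margin of error = z* · SE = 2.576 × 0.5228 = 1.3467.
x̄₁ − x̄₂ = 8.8 − 4.6 = 4.2000.
CI: 4.2000 ± 1.3467 = (2.85, 5.55).

(2.85, 5.55)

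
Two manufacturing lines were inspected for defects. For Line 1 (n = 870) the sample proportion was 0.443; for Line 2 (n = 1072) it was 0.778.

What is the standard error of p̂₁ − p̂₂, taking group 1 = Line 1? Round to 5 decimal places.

0.02109

The two standard errors are √(0.4430×0.5570/870) = 0.01684 and √(0.7780×0.2220/1072) = 0.01269.
Because the samples are independent, SE_diff = √(0.01684² + 0.01269²) = 0.02109.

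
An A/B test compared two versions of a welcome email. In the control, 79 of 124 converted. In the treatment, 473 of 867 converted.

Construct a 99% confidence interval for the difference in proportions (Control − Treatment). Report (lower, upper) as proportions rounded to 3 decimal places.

(-0.028, 0.211)

First, p̂₁ = 79/124 = 0.6371; p̂₂ = 473/867 = 0.5456.
The two standard errors are √(0.6371×0.3629/124) = 0.04318 and √(0.5456×0.4544/867) = 0.01691.
Because the samples are independent, SE_diff = √(0.04318² + 0.01691²) = 0.04637.
Using z* = 2.576 for 99%, ME = 2.576 × 0.04637 = 0.11945.
p̂₁ − p̂₂ = 0.0915; interval 0.0915 ± 0.11945 gives (-0.028, 0.211).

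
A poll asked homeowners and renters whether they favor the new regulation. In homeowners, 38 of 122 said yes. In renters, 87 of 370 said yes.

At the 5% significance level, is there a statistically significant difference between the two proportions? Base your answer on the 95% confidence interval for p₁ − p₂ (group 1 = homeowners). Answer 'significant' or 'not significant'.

p̂₁ = 38/122 = 0.3115 and p̂₂ = 87/370 = 0.2351.
SE₁ = √(p̂₁(1−p̂₁)/n₁) = √(0.3115·0.6885/122) = 0.04193; SE₂ = √(0.2351·0.7649/370) = 0.02205.
Independent samples: SE of the difference = √(SE₁² + SE₂²) = √(0.0017581249 + 0.0004862025) = 0.04737.
z* for 95% confidence is 1.960, so the margin of error is 1.960 × 0.04737 = 0.09285.
Point estimate p̂₁ − p̂₂ = 0.3115 − 0.2351 = 0.0764.
0.0764 ± 0.09285 → (-0.01645, 0.16925).
The interval (-0.01645, 0.16925) contains 0, so the difference is not significant.

not significant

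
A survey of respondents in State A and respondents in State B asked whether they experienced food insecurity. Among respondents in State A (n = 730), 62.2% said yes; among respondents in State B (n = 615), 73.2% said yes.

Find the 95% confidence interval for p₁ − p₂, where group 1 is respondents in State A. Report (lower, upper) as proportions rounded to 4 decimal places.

SE₁ = √(p̂₁(1−p̂₁)/n₁) = √(0.6220·0.3780/730) = 0.01795; SE₂ = √(0.7320·0.2680/615) = 0.01786.
Independent samples: SE of the difference = √(SE₁² + SE₂²) = √(0.0003222025 + 0.0003189796) = 0.02532.
z* for 95% confidence is 1.960, so the margin of error is 1.960 × 0.02532 = 0.04963.
Point estimate p̂₁ − p̂₂ = 0.6220 − 0.7320 = -0.1100.
-0.1100 ± 0.04963 → (-0.1596, -0.0604).

(-0.1596, -0.0604)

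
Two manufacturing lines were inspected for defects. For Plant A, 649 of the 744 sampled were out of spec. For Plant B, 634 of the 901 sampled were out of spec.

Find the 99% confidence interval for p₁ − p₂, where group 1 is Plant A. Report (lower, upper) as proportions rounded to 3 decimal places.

(0.118, 0.219)

First, p̂₁ = 649/744 = 0.8723; p̂₂ = 634/901 = 0.7037.
The two standard errors are √(0.8723×0.1277/744) = 0.01224 and √(0.7037×0.2963/901) = 0.01521.
Because the samples are independent, SE_diff = √(0.01224² + 0.01521²) = 0.01952.
Using z* = 2.576 for 99%, ME = 2.576 × 0.01952 = 0.05028.
p̂₁ − p̂₂ = 0.1686; interval 0.1686 ± 0.05028 gives (0.118, 0.219).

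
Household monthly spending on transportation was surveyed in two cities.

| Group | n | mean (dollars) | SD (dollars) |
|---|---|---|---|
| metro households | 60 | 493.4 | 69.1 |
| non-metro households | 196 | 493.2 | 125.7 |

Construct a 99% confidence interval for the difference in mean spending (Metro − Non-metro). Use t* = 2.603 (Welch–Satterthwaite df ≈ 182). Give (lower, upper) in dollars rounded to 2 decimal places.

(-32.75, 33.15)

SE₁ = s₁/√n₁ = 69.1/√60 = 8.9208; SE₂ = 125.7/√196 = 8.9786.
Independent samples, unequal variances: SE_diff = √(SE₁² + SE₂²) = √(79.58067264 + 80.61525796) = 12.6569.
t* = 2.603, so margin of error = 2.603 × 12.6569 = 32.9459.
Difference in means = 493.4 − 493.2 = 0.2000.
0.2000 ± 32.9459 → (-32.75, 33.15).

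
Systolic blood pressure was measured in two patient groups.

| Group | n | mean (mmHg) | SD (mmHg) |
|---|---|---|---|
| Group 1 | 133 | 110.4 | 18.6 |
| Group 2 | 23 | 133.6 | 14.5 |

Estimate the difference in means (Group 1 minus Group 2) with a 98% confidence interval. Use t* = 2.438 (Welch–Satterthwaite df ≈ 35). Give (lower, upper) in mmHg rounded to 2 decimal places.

Standard errors of each mean: 18.6/√133 = 1.6128 and 14.5/√23 = 3.0235.
SE(x̄₁ − x̄₂) = √(1.6128² + 3.0235²) = 3.4268 for independent samples with unequal variances.
With t* = 2.438, the margin is 2.438 × 3.4268 = 8.3545.
x̄₁ − x̄₂ = 110.4 − 133.6 = -23.2000; the interval is -23.2000 ± 8.3545 = (-31.55, -14.85).

(-31.55, -14.85)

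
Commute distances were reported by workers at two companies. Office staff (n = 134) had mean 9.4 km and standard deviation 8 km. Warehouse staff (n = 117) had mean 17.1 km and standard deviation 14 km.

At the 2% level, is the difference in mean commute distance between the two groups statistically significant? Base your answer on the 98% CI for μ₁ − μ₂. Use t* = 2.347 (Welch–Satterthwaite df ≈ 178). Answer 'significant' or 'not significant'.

significant

SE₁ = s₁/√n₁ = 8/√134 = 0.6911; SE₂ = 14/√117 = 1.2943.
Independent samples, unequal variances: SE_diff = √(SE₁² + SE₂²) = √(0.47761921 + 1.67521249) = 1.4673.
t* = 2.347, so margin of error = 2.347 × 1.4673 = 3.4438.
Difference in means = 9.4 − 17.1 = -7.7000.
-7.7000 ± 3.4438 → (-11.1438, -4.2562).
The interval (-11.1438, -4.2562) does not contain 0, so the difference is significant.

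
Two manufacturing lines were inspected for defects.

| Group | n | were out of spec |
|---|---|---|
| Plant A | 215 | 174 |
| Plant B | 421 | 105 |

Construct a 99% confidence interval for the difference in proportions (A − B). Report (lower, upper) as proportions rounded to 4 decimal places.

(0.4721, 0.6477)

First, p̂₁ = 174/215 = 0.8093; p̂₂ = 105/421 = 0.2494.
The two standard errors are √(0.8093×0.1907/215) = 0.02679 and √(0.2494×0.7506/421) = 0.02109.
Because the samples are independent, SE_diff = √(0.02679² + 0.02109²) = 0.03410.
Using z* = 2.576 for 99%, ME = 2.576 × 0.03410 = 0.08784.
p̂₁ − p̂₂ = 0.5599; interval 0.5599 ± 0.08784 gives (0.4721, 0.6477).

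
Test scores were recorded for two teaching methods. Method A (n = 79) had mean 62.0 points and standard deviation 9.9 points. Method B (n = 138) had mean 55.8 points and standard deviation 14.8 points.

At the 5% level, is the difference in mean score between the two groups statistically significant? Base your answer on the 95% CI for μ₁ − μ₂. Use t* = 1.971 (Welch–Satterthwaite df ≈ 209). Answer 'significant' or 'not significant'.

significant

Standard errors of each mean: 9.9/√79 = 1.1138 and 14.8/√138 = 1.2599.
SE(x̄₁ − x̄₂) = √(1.1138² + 1.2599²) = 1.6816 for independent samples with unequal variances.
With t* = 1.971, the margin is 1.971 × 1.6816 = 3.3144.
x̄₁ − x̄₂ = 62.0 − 55.8 = 6.2000; the interval is 6.2000 ± 3.3144 = (2.8856, 9.5144).
The interval (2.8856, 9.5144) does not contain 0, so the difference is significant.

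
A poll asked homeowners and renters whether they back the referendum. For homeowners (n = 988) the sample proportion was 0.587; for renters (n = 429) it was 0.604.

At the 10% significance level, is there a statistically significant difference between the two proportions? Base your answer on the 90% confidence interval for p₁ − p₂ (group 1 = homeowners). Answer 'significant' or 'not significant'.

The two standard errors are √(0.5870×0.4130/988) = 0.01566 and √(0.6040×0.3960/429) = 0.02361.
Because the samples are independent, SE_diff = √(0.01566² + 0.02361²) = 0.02833.
Using z* = 1.645 for 90%, ME = 1.645 × 0.02833 = 0.04660.
p̂₁ − p̂₂ = -0.0170; interval -0.0170 ± 0.04660 gives (-0.06360, 0.02960).
The interval (-0.06360, 0.02960) contains 0, so the difference is not significant.

not significant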